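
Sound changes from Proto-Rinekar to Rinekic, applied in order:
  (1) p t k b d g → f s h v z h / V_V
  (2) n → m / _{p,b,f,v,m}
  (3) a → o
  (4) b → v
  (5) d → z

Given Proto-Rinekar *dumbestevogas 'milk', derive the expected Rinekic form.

zumvestevohos

Rinekic: *dumbestevogas
  dumbestevogas → dumbestevohas   [intervocalic lenition]
  dumbestevohas (rule 2 does not apply)
  dumbestevohas → dumbestevohos   [vowel merger]
  dumbestevohos → dumvestevohos   [unconditioned shift]
  dumvestevohos → zumvestevohos   [unconditioned shift]
  giving Rinekic zumvestevohos.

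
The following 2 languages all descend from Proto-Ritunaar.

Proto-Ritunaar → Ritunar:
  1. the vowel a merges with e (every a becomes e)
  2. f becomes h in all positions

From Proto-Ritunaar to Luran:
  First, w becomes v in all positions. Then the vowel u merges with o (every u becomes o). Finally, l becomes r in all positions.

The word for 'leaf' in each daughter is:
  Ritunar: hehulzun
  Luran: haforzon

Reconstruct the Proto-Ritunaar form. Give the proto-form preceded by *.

*hafulzun

Position 2: Ritunar has e, Luran has a. Luran preserves a here (none of its changes turn any other segment into a), so the proto-segment is *a.
Position 5: Ritunar has l, Luran has r. Ritunar preserves l here (none of its changes turn any other segment into l), so the proto-segment is *l.
Continuing position by position gives *hafulzun; check it forward:
Ritunar: *hafulzun
  hafulzun → hefulzun   [vowel merger]
  hefulzun → hehulzun   [unconditioned shift]
  giving Ritunar hehulzun.
Luran: start from *hafulzun.
  rule 1: no change — hafulzun
  rule 2 (vowel merger): hafulzun → hafolzon
  rule 3 (unconditioned shift): hafolzon → haforzon
  ⇒ Luran haforzon
*hafulzun is the unique common source.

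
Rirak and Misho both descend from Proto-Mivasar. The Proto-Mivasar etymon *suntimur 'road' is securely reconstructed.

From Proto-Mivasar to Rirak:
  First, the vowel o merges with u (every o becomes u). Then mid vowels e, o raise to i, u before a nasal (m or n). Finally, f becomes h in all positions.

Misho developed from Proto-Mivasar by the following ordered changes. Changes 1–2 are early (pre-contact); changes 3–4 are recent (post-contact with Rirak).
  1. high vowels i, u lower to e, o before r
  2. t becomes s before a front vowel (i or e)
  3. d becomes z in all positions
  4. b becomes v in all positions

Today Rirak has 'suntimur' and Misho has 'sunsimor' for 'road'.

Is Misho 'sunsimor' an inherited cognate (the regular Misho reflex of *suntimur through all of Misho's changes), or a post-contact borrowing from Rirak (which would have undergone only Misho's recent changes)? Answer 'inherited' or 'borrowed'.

If inherited, *suntimur would pass through all of Misho's changes:
Misho: start from *suntimur.
  rule 1 (pre-rhotic lowering): suntimur → suntimor
  rule 2 (palatalisation): suntimor → sunsimor
  rule 3: no change — sunsimor
  rule 4: no change — sunsimor
  ⇒ Misho sunsimor
If borrowed from Rirak 'suntimur' after the early changes, it would undergo only the recent ones:
  rule 3 (unconditioned shift): no change (suntimur)
  rule 4 (unconditioned shift): no change (suntimur)
  ⇒ as a loan: suntimur
Misho 'sunsimor' matches the inherited outcome exactly, so it is an inherited cognate, not a loan.

inherited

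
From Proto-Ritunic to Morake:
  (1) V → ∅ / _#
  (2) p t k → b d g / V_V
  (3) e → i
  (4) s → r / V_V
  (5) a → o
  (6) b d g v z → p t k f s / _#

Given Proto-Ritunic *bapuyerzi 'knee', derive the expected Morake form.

Morake: start from *bapuyerzi.
  rule 1 (apocope): bapuyerzi → bapuyerz
  rule 2 (intervocalic voicing): bapuyerz → babuyerz
  rule 3 (vowel merger): babuyerz → babuyirz
  rule 4: no change — babuyirz
  rule 5 (vowel merger): babuyirz → bobuyirz
  rule 6 (final devoicing): bobuyirz → bobuyirs
  ⇒ Morake bobuyirs

bobuyirs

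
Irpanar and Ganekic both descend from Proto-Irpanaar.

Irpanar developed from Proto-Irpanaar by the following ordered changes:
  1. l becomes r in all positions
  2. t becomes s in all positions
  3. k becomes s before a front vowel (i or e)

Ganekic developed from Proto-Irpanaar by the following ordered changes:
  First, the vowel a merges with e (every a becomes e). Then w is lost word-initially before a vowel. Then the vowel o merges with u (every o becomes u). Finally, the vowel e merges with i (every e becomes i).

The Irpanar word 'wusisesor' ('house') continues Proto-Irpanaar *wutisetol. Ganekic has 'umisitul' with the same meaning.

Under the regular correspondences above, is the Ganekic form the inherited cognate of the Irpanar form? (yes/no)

Derive the expected Ganekic reflex of *wutisetol:
Ganekic: *wutisetol > utisetol > utisetul > utisitul  (by glide loss, vowel merger, vowel merger)
The regular Ganekic reflex would be 'utisitul', but the attested form is 'umisitul'. The correspondence is irregular, so they are not cognates (the Ganekic form has a different source).

no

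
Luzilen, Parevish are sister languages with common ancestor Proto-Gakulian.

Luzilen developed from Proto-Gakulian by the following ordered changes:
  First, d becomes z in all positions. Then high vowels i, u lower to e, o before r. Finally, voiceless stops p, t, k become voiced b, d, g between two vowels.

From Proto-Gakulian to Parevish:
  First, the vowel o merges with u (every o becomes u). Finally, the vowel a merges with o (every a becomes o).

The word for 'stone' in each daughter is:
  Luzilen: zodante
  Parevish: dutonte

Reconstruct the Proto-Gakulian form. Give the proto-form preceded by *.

Position 3: Luzilen has d, Parevish has t. Parevish preserves t here (none of its changes turn any other segment into t), so the proto-segment is *t.
Position 1: Luzilen has z, Parevish has d. Parevish preserves d here (none of its changes turn any other segment into d), so the proto-segment is *d.
Position 2: Luzilen has o, Parevish has u. Taking the neighbouring segments as reconstructed: Luzilen o can only go back to *o; Parevish u could go back to *o or *u — the one source consistent with every daughter is *o.
Verify the candidate proto-form against each daughter:
Luzilen: *dotante > zotante > zodante  (by unconditioned shift, intervocalic voicing)
Parevish: *dotante
  dotante → dutante   [vowel merger]
  dutante → dutonte   [vowel merger]
  giving Parevish dutonte.
No other proto-form is consistent with every reflex, so the reconstruction is *dotante.

*dotante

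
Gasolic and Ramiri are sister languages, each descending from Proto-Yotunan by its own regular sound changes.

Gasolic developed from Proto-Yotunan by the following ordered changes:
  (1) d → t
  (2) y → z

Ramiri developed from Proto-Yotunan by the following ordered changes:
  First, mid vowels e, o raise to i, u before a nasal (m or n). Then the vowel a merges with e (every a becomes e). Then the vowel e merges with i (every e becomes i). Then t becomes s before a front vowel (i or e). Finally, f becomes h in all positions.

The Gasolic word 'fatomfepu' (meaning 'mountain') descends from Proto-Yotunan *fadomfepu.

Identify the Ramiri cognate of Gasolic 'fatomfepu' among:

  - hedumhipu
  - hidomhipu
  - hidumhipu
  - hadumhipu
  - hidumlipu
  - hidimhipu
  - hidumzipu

hidumhipu

Ramiri: *fadomfepu
  fadomfepu → fadumfepu   [pre-nasal raising]
  fadumfepu → fedumfepu   [vowel merger]
  fedumfepu → fidumfipu   [vowel merger]
  fidumfipu (rule 4 does not apply)
  fidumfipu → hidumhipu   [unconditioned shift]
  giving Ramiri hidumhipu.
Only 'hidumhipu' matches the regular Ramiri development of *fadomfepu.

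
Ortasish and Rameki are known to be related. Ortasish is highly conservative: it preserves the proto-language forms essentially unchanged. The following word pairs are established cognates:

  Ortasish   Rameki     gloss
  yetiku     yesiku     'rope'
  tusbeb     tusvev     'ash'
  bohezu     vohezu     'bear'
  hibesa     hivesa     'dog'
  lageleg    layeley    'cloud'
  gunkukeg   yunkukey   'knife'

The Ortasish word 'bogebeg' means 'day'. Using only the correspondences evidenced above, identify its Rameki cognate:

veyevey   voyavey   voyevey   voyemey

voyevey

bohezu ~ vohezu — Ortasish b corresponds to Rameki v word-initially before a back vowel.
lageleg ~ layeley — Ortasish g corresponds to Rameki y between vowels (before a front vowel).
hibesa ~ hivesa — Ortasish b corresponds to Rameki v between vowels (before a front vowel).
lageleg ~ layeley, gunkukeg ~ yunkukey — Ortasish g corresponds to Rameki y word-finally.
Applying these to Ortasish 'bogebeg':
  bogebeg → vogebeg   (b→v word-initially before a back vowel)
  vogebeg → voyebeg   (g→y between vowels (before a front vowel))
  voyebeg → voyeveg   (b→v between vowels (before a front vowel))
  voyeveg → voyevey   (g→y word-finally)
So the Rameki cognate is 'voyevey'.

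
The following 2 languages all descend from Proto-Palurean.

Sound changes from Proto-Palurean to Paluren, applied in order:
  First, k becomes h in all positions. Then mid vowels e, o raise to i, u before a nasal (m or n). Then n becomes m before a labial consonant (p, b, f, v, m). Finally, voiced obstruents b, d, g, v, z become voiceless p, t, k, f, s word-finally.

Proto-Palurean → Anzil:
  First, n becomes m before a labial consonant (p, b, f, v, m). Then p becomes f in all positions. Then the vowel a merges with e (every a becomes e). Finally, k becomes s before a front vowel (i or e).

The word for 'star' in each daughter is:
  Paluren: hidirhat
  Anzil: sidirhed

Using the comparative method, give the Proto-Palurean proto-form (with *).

Position 1: Paluren has h, Anzil has s. Taking the neighbouring segments as reconstructed: Paluren h could go back to *k or *h; Anzil s could go back to *k or *s — the one source consistent with every daughter is *k.
Position 7: Paluren has a, Anzil has e. Paluren preserves a here (none of its changes turn any other segment into a), so the proto-segment is *a.
This points to *kidirhad. Verify forward in each daughter:
Paluren: *kidirhad
  kidirhad → hidirhad   [unconditioned shift]
  hidirhad (rule 2 does not apply)
  hidirhad (rule 3 does not apply)
  hidirhad → hidirhat   [final devoicing]
  giving Paluren hidirhat.
Anzil: start from *kidirhad.
  rule 1: no change — kidirhad
  rule 2: no change — kidirhad
  rule 3 (vowel merger): kidirhad → kidirhed
  rule 4 (palatalisation): kidirhed → sidirhed
  ⇒ Anzil sidirhed
Only *kidirhad yields all of Paluren hidirhat, Anzil sidirhed.

*kidirhad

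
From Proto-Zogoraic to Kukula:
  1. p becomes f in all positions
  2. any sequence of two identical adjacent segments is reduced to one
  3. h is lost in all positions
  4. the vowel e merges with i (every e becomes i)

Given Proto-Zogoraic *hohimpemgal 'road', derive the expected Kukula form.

oimfimgal

Kukula: *hohimpemgal
  hohimpemgal → hohimfemgal   [unconditioned shift]
  hohimfemgal (rule 2 does not apply)
  hohimfemgal → oimfemgal   [h-loss]
  oimfemgal → oimfimgal   [vowel merger]
  giving Kukula oimfimgal.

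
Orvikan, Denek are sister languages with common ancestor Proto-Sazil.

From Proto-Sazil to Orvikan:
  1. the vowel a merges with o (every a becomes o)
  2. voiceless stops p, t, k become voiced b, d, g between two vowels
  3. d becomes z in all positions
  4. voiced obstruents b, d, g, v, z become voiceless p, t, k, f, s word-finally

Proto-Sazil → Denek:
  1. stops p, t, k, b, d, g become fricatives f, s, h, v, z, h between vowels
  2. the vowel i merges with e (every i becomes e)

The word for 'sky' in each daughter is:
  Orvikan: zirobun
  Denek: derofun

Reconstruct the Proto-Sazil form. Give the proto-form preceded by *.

*diropun

Position 5: Orvikan has b, Denek has f. Taking the neighbouring segments as reconstructed: Orvikan b could go back to *p or *b; Denek f could go back to *p or *f — the one source consistent with every daughter is *p.
Position 1: Orvikan has z, Denek has d. Denek preserves d here (none of its changes turn any other segment into d), so the proto-segment is *d.
Position 2: Orvikan has i, Denek has e. Orvikan preserves i here (none of its changes turn any other segment into i), so the proto-segment is *i.
This points to *diropun. Verify forward in each daughter:
Orvikan: *diropun
  diropun (rule 1 does not apply)
  diropun → dirobun   [intervocalic voicing]
  dirobun → zirobun   [unconditioned shift]
  zirobun (rule 4 does not apply)
  giving Orvikan zirobun.
Denek: start from *diropun.
  rule 1 (intervocalic lenition): diropun → dirofun
  rule 2 (vowel merger): dirofun → derofun
  ⇒ Denek derofun
No other proto-form is consistent with every reflex, so the reconstruction is *diropun.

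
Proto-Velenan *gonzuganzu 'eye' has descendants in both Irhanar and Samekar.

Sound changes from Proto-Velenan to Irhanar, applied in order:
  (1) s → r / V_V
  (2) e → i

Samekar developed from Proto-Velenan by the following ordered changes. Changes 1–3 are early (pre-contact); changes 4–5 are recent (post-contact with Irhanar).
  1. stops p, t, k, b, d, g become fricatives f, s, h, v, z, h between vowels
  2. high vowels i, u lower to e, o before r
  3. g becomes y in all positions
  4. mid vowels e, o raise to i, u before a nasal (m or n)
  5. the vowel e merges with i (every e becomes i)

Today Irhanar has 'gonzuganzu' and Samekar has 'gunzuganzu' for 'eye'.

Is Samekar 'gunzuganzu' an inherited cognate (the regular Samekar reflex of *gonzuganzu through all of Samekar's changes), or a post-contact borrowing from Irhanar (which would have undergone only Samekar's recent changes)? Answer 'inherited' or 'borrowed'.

borrowed

If inherited, *gonzuganzu would pass through all of Samekar's changes:
Samekar: *gonzuganzu > gonzuhanzu > yonzuhanzu > yunzuhanzu  (by intervocalic lenition, unconditioned shift, pre-nasal raising)
If borrowed from Irhanar 'gonzuganzu' after the early changes, it would undergo only the recent ones:
  rule 4 (pre-nasal raising): gonzuganzu → gunzuganzu
  rule 5 (vowel merger): no change (gunzuganzu)
  ⇒ as a loan: gunzuganzu
Samekar 'gunzuganzu' matches the loan outcome 'gunzuganzu', not the inherited 'yunzuhanzu' — it skipped the early Samekar changes, so it was borrowed from Irhanar.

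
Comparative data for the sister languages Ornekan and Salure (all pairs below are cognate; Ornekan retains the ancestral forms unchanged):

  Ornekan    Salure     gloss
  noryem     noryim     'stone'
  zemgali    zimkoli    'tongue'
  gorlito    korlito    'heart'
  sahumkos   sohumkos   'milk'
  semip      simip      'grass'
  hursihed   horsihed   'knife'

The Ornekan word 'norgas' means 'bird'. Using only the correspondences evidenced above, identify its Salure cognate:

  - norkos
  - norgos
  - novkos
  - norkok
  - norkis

zemgali ~ zimkoli — Ornekan g corresponds to Salure k after a consonant, before a back vowel.
zemgali ~ zimkoli, sahumkos ~ sohumkos — Ornekan a corresponds to Salure o after a consonant, before a consonant other than r, m, n, p, b, f, v.
Applying these to Ornekan 'norgas':
  norgas → norkas   (g→k after a consonant, before a back vowel)
  norkas → norkos   (a→o after a consonant, before a consonant other than r, m, n, p, b, f, v)
So the Salure cognate is 'norkos'.

norkos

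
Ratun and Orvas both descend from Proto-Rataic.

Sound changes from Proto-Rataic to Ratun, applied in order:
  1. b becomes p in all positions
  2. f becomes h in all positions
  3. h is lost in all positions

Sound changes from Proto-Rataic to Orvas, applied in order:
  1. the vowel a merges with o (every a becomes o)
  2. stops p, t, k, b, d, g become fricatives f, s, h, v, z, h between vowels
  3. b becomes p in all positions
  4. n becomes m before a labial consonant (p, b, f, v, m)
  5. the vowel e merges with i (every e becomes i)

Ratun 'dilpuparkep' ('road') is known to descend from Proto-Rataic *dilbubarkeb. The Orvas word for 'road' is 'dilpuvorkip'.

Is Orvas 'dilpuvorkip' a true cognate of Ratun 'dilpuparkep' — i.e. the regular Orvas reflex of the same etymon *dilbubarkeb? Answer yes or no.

Derive the expected Orvas reflex of *dilbubarkeb:
Orvas: *dilbubarkeb > dilbuborkeb > dilbuvorkeb > dilpuvorkep > dilpuvorkip  (by vowel merger, intervocalic lenition, unconditioned shift, vowel merger)
Orvas 'dilpuvorkip' matches the regular reflex exactly, so the pair is cognate.

yes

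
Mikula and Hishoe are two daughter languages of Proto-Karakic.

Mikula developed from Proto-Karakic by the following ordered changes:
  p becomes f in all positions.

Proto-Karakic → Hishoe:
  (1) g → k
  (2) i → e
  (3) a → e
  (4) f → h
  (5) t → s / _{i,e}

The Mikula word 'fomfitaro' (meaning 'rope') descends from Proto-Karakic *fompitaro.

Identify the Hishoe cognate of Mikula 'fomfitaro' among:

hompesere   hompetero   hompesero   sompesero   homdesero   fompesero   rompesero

hompesero

Hishoe: start from *fompitaro.
  rule 1: no change — fompitaro
  rule 2 (vowel merger): fompitaro → fompetaro
  rule 3 (vowel merger): fompetaro → fompetero
  rule 4 (unconditioned shift): fompetero → hompetero
  rule 5 (palatalisation): hompetero → hompesero
  ⇒ Hishoe hompesero
Only 'hompesero' matches the regular Hishoe development of *fompitaro.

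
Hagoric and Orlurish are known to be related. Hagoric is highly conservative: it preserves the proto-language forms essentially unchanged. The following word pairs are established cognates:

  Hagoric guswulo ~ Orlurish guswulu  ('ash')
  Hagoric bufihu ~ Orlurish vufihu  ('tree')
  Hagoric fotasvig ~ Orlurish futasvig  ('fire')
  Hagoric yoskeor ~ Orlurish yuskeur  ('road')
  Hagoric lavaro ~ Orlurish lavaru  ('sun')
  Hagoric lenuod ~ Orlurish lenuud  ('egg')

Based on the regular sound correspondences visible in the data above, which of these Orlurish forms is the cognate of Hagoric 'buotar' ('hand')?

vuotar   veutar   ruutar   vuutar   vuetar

vuutar

bufihu ~ vufihu — Hagoric b corresponds to Orlurish v word-initially before a back vowel.
lenuod ~ lenuud — Hagoric o corresponds to Orlurish u after a vowel, before a consonant other than r, m, n, p, b, f, v.
Applying these to Hagoric 'buotar':
  buotar → vuotar   (b→v word-initially before a back vowel)
  vuotar → vuutar   (o→u after a vowel, before a consonant other than r, m, n, p, b, f, v)
So the Orlurish cognate is 'vuutar'.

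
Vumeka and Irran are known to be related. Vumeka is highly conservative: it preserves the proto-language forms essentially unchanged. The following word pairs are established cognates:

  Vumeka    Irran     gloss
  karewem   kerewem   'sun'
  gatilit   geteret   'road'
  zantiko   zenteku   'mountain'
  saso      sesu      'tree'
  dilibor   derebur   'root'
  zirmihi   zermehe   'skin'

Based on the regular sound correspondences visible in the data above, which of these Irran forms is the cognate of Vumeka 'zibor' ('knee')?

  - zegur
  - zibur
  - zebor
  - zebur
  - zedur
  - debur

dilibor ~ derebur — Vumeka i corresponds to Irran e after a consonant, before a labial obstruent.
dilibor ~ derebur — Vumeka o corresponds to Irran u after a consonant, before r.
Applying these to Vumeka 'zibor':
  zibor → zebor   (i→e after a consonant, before a labial obstruent)
  zebor → zebur   (o→u after a consonant, before r)
So the Irran cognate is 'zebur'.

zebur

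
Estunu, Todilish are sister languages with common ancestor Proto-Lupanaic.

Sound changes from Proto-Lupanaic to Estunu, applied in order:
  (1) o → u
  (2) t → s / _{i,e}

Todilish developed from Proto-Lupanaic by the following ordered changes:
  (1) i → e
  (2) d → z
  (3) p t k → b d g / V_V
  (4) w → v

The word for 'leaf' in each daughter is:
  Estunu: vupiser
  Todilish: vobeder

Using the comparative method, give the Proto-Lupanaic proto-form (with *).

Position 4: Estunu has i, Todilish has e. Estunu preserves i here (none of its changes turn any other segment into i), so the proto-segment is *i.
Position 2: Estunu has u, Todilish has o. Todilish preserves o here (none of its changes turn any other segment into o), so the proto-segment is *o.
This points to *vopiter. Verify forward in each daughter:
Estunu: *vopiter
  vopiter → vupiter   [vowel merger]
  vupiter → vupiser   [palatalisation]
  giving Estunu vupiser.
Todilish: *vopiter
  vopiter → vopeter   [vowel merger]
  vopeter (rule 2 does not apply)
  vopeter → vobeder   [intervocalic voicing]
  vobeder (rule 4 does not apply)
  giving Todilish vobeder.
No other proto-form is consistent with every reflex, so the reconstruction is *vopiter.

*vopiter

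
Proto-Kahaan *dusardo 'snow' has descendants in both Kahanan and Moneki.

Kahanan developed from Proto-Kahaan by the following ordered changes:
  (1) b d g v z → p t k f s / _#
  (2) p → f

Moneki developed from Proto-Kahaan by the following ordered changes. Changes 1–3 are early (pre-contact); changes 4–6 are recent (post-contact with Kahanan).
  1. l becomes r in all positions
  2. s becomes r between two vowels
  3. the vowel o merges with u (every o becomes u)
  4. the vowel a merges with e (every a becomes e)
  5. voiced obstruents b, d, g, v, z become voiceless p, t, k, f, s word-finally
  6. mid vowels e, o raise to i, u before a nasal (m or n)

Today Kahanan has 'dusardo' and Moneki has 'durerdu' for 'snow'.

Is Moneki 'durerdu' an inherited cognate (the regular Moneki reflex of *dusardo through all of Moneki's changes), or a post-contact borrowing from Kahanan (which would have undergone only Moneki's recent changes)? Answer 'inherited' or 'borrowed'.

If inherited, *dusardo would pass through all of Moneki's changes:
Moneki: start from *dusardo.
  rule 1: no change — dusardo
  rule 2 (rhotacism): dusardo → durardo
  rule 3 (vowel merger): durardo → durardu
  rule 4 (vowel merger): durardu → durerdu
  rule 5: no change — durerdu
  rule 6: no change — durerdu
  ⇒ Moneki durerdu
If borrowed from Kahanan 'dusardo' after the early changes, it would undergo only the recent ones:
  rule 4 (vowel merger): dusardo → duserdo
  rule 5 (final devoicing): no change (duserdo)
  rule 6 (pre-nasal raising): no change (duserdo)
  ⇒ as a loan: duserdo
Moneki 'durerdu' matches the inherited outcome exactly, so it is an inherited cognate, not a loan.

inherited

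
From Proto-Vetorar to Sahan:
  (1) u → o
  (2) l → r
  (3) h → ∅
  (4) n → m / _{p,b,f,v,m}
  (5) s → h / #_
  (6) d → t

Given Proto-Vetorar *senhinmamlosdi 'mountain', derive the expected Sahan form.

henimmamrosti

Sahan: *senhinmamlosdi > senhinmamrosdi > seninmamrosdi > senimmamrosdi > henimmamrosdi > henimmamrosti  (by unconditioned shift, h-loss, nasal place assimilation, debuccalisation, unconditioned shift)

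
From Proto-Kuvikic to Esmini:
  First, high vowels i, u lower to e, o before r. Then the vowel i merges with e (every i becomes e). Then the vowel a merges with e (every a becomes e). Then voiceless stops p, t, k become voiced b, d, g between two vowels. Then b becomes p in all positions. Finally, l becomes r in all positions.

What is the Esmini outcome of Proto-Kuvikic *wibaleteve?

Esmini: *wibaleteve
  wibaleteve (rule 1 does not apply)
  wibaleteve → webaleteve   [vowel merger]
  webaleteve → webeleteve   [vowel merger]
  webeleteve → webeledeve   [intervocalic voicing]
  webeledeve → wepeledeve   [unconditioned shift]
  wepeledeve → weperedeve   [unconditioned shift]
  giving Esmini weperedeve.

weperedeve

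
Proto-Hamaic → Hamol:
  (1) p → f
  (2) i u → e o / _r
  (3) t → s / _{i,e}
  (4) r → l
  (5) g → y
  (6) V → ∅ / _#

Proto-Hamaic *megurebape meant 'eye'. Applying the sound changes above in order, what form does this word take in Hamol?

Hamol: start from *megurebape.
  rule 1 (unconditioned shift): megurebape → megurebafe
  rule 2 (pre-rhotic lowering): megurebafe → megorebafe
  rule 3: no change — megorebafe
  rule 4 (unconditioned shift): megorebafe → megolebafe
  rule 5 (unconditioned shift): megolebafe → meyolebafe
  rule 6 (apocope): meyolebafe → meyolebaf
  ⇒ Hamol meyolebaf

meyolebaf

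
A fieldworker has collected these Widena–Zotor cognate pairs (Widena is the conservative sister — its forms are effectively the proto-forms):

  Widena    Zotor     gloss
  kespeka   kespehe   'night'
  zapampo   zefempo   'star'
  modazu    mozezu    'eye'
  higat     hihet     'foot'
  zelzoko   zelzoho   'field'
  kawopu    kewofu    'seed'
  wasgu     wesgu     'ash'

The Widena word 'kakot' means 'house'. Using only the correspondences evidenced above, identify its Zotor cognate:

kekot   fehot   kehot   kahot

modazu ~ mozezu, higat ~ hihet — Widena a corresponds to Zotor e after a consonant, before a consonant other than r, m, n, p, b, f, v.
zelzoko ~ zelzoho — Widena k corresponds to Zotor h between vowels (before a back vowel).
Applying these to Widena 'kakot':
  kakot → kekot   (a→e after a consonant, before a consonant other than r, m, n, p, b, f, v)
  kekot → kehot   (k→h between vowels (before a back vowel))
So the Zotor cognate is 'kehot'.

kehot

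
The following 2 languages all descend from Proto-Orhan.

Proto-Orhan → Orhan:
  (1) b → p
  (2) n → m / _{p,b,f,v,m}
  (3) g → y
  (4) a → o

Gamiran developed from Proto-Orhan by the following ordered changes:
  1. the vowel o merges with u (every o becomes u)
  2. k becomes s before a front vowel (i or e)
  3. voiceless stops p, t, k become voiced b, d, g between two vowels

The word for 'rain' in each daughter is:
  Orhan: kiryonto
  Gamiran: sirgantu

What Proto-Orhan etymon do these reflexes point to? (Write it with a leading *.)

Position 5: Orhan has o, Gamiran has a. Gamiran preserves a here (none of its changes turn any other segment into a), so the proto-segment is *a.
Position 1: Orhan has k, Gamiran has s. Orhan preserves k here (none of its changes turn any other segment into k), so the proto-segment is *k.
Position 4: Orhan has y, Gamiran has g. Taking the neighbouring segments as reconstructed: Orhan y could go back to *g or *y; Gamiran g can only go back to *g — the one source consistent with every daughter is *g.
Continuing position by position gives *kirganto; check it forward:
Orhan: *kirganto
  kirganto (rule 1 does not apply)
  kirganto (rule 2 does not apply)
  kirganto → kiryanto   [unconditioned shift]
  kiryanto → kiryonto   [vowel merger]
  giving Orhan kiryonto.
Gamiran: *kirganto
  kirganto → kirgantu   [vowel merger]
  kirgantu → sirgantu   [palatalisation]
  sirgantu (rule 3 does not apply)
  giving Gamiran sirgantu.
No other proto-form is consistent with every reflex, so the reconstruction is *kirganto.

*kirganto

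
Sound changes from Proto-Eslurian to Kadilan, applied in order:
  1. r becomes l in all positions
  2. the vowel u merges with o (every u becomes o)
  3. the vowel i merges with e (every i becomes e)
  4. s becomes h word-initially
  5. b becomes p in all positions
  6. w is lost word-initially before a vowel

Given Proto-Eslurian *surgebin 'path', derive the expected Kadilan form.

holgepen

Kadilan: *surgebin
  surgebin → sulgebin   [unconditioned shift]
  sulgebin → solgebin   [vowel merger]
  solgebin → solgeben   [vowel merger]
  solgeben → holgeben   [debuccalisation]
  holgeben → holgepen   [unconditioned shift]
  holgepen (rule 6 does not apply)
  giving Kadilan holgepen.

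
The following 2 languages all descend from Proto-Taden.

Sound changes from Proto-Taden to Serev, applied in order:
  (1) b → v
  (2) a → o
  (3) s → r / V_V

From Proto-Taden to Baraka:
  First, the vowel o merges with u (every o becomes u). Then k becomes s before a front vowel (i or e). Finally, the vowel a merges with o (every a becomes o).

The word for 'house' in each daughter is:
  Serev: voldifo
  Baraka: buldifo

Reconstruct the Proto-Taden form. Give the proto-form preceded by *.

*boldifa

Position 2: Serev has o, Baraka has u. Taking the neighbouring segments as reconstructed: Serev o could go back to *a or *o; Baraka u could go back to *o or *u — the one source consistent with every daughter is *o.
Position 7: Serev has o, Baraka has o. In Baraka, o can only continue *a, so the proto-segment is *a.
Continuing position by position gives *boldifa; check it forward:
Serev: *boldifa
  boldifa → voldifa   [unconditioned shift]
  voldifa → voldifo   [vowel merger]
  voldifo (rule 3 does not apply)
  giving Serev voldifo.
Baraka: *boldifa
  boldifa → buldifa   [vowel merger]
  buldifa (rule 2 does not apply)
  buldifa → buldifo   [vowel merger]
  giving Baraka buldifo.
Only *boldifa yields all of Serev voldifo, Baraka buldifo.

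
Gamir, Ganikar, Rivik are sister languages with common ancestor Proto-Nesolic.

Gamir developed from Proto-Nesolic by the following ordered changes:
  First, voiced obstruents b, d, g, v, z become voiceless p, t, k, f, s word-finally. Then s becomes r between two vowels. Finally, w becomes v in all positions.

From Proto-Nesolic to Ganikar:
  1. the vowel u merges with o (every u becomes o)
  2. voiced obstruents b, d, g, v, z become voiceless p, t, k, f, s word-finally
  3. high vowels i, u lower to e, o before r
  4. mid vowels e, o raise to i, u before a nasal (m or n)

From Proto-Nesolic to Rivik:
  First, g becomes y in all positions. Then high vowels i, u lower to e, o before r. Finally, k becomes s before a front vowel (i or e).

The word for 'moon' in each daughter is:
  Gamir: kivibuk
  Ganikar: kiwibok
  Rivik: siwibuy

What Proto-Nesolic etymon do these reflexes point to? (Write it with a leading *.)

Position 6: Gamir has u, Ganikar has o, Rivik has u. Gamir preserves u here (none of its changes turn any other segment into u), so the proto-segment is *u.
Position 1: Gamir has k, Ganikar has k, Rivik has s. Taking the neighbouring segments as reconstructed: Gamir k can only go back to *k; Ganikar k can only go back to *k; Rivik s could go back to *k or *s — the one source consistent with every daughter is *k.
Continuing position by position gives *kiwibug; check it forward:
Gamir: start from *kiwibug.
  rule 1 (final devoicing): kiwibug → kiwibuk
  rule 2: no change — kiwibuk
  rule 3 (unconditioned shift): kiwibuk → kivibuk
  ⇒ Gamir kivibuk
Ganikar: *kiwibug
  kiwibug → kiwibog   [vowel merger]
  kiwibog → kiwibok   [final devoicing]
  kiwibok (rule 3 does not apply)
  kiwibok (rule 4 does not apply)
  giving Ganikar kiwibok.
Rivik: *kiwibug
  kiwibug → kiwibuy   [unconditioned shift]
  kiwibuy (rule 2 does not apply)
  kiwibuy → siwibuy   [palatalisation]
  giving Rivik siwibuy.
No other proto-form is consistent with every reflex, so the reconstruction is *kiwibug.

*kiwibug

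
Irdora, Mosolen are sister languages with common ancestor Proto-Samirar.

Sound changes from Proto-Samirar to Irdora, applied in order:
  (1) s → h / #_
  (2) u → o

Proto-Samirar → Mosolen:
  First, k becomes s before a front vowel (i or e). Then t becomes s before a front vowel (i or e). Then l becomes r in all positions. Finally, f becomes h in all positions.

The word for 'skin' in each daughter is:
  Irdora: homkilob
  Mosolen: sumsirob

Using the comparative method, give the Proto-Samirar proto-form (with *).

*sumkilob

Position 1: Irdora has h, Mosolen has s. Taking the neighbouring segments as reconstructed: Irdora h could go back to *s or *h; Mosolen s can only go back to *s — the one source consistent with every daughter is *s.
Position 6: Irdora has l, Mosolen has r. Irdora preserves l here (none of its changes turn any other segment into l), so the proto-segment is *l.
Verify the candidate proto-form against each daughter:
Irdora: start from *sumkilob.
  rule 1 (debuccalisation): sumkilob → humkilob
  rule 2 (vowel merger): humkilob → homkilob
  ⇒ Irdora homkilob
Mosolen: *sumkilob
  sumkilob → sumsilob   [palatalisation]
  sumsilob (rule 2 does not apply)
  sumsilob → sumsirob   [unconditioned shift]
  sumsirob (rule 4 does not apply)
  giving Mosolen sumsirob.
No other proto-form is consistent with every reflex, so the reconstruction is *sumkilob.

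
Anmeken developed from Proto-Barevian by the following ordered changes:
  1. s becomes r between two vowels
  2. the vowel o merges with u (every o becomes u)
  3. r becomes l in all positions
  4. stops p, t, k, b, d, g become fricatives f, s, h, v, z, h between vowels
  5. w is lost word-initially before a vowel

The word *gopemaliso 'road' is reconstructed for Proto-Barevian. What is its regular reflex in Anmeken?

Anmeken: *gopemaliso > gopemaliro > gupemaliru > gupemalilu > gufemalilu  (by rhotacism, vowel merger, unconditioned shift, intervocalic lenition)

gufemalilu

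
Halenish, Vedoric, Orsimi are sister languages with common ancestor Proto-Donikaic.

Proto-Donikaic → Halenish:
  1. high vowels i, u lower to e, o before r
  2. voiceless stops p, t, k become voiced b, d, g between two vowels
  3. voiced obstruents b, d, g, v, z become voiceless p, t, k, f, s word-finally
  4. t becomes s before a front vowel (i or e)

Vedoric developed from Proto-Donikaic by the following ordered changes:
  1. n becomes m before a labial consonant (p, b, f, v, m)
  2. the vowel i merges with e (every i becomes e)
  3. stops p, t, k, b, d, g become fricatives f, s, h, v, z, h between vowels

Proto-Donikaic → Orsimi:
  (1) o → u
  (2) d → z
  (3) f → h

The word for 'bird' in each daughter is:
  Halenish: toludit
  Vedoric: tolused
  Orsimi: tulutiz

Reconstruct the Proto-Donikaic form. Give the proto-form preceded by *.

Position 6: Halenish has i, Vedoric has e, Orsimi has i. Halenish preserves i here (none of its changes turn any other segment into i), so the proto-segment is *i.
Position 5: Halenish has d, Vedoric has s, Orsimi has t. Orsimi preserves t here (none of its changes turn any other segment into t), so the proto-segment is *t.
This points to *tolutid. Verify forward in each daughter:
Halenish: *tolutid
  tolutid (rule 1 does not apply)
  tolutid → toludid   [intervocalic voicing]
  toludid → toludit   [final devoicing]
  toludit (rule 4 does not apply)
  giving Halenish toludit.
Vedoric: *tolutid > toluted > tolused  (by vowel merger, intervocalic lenition)
Orsimi: start from *tolutid.
  rule 1 (vowel merger): tolutid → tulutid
  rule 2 (unconditioned shift): tulutid → tulutiz
  rule 3: no change — tulutiz
  ⇒ Orsimi tulutiz
*tolutid is the unique common source.

*tolutid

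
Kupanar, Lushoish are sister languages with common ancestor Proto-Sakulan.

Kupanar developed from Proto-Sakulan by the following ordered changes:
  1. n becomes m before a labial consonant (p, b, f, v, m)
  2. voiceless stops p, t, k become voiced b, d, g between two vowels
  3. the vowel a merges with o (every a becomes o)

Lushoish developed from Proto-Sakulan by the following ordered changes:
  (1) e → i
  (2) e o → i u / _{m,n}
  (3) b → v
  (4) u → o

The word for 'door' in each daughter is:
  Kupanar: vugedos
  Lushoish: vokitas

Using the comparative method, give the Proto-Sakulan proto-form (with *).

Position 4: Kupanar has e, Lushoish has i. Kupanar preserves e here (none of its changes turn any other segment into e), so the proto-segment is *e.
Position 3: Kupanar has g, Lushoish has k. Lushoish preserves k here (none of its changes turn any other segment into k), so the proto-segment is *k.
Verify the candidate proto-form against each daughter:
Kupanar: start from *vuketas.
  rule 1: no change — vuketas
  rule 2 (intervocalic voicing): vuketas → vugedas
  rule 3 (vowel merger): vugedas → vugedos
  ⇒ Kupanar vugedos
Lushoish: start from *vuketas.
  rule 1 (vowel merger): vuketas → vukitas
  rule 2: no change — vukitas
  rule 3: no change — vukitas
  rule 4 (vowel merger): vukitas → vokitas
  ⇒ Lushoish vokitas
No other proto-form is consistent with every reflex, so the reconstruction is *vuketas.

*vuketas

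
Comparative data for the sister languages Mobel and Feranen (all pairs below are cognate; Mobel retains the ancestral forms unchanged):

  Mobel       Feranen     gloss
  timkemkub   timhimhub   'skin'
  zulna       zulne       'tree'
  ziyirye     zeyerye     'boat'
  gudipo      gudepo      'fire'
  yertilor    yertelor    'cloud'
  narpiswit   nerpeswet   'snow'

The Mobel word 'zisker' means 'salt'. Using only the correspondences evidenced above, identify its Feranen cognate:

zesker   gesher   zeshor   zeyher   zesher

zesher

ziyirye ~ zeyerye, yertilor ~ yertelor — Mobel i corresponds to Feranen e after a consonant, before a consonant other than r, m, n, p, b, f, v.
timkemkub ~ timhimhub — Mobel k corresponds to Feranen h after a consonant, before a front vowel.
Applying these to Mobel 'zisker':
  zisker → zesker   (i→e after a consonant, before a consonant other than r, m, n, p, b, f, v)
  zesker → zesher   (k→h after a consonant, before a front vowel)
So the Feranen cognate is 'zesher'.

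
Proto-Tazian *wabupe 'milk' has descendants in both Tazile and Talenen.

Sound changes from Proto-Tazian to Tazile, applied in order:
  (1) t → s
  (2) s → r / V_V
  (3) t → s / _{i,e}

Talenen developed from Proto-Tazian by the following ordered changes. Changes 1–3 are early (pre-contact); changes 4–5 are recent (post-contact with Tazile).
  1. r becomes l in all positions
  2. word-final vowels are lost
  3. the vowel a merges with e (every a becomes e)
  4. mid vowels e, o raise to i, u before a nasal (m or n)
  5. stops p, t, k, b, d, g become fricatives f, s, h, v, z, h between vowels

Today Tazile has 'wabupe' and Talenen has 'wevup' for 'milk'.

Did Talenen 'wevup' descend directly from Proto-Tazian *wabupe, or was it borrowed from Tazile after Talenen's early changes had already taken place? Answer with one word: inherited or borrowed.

inherited

If inherited, *wabupe would pass through all of Talenen's changes:
Talenen: *wabupe > wabup > webup > wevup  (by apocope, vowel merger, intervocalic lenition)
If borrowed from Tazile 'wabupe' after the early changes, it would undergo only the recent ones:
  rule 4 (pre-nasal raising): no change (wabupe)
  rule 5 (intervocalic lenition): wabupe → wavufe
  ⇒ as a loan: wavufe
Talenen 'wevup' matches the inherited outcome exactly, so it is an inherited cognate, not a loan.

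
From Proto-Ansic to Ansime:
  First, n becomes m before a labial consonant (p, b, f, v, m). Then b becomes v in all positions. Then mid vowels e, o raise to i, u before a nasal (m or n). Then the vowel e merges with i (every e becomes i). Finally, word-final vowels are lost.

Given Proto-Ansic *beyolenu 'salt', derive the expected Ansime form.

viyolin

Ansime: *beyolenu > veyolenu > veyolinu > viyolinu > viyolin  (by unconditioned shift, pre-nasal raising, vowel merger, apocope)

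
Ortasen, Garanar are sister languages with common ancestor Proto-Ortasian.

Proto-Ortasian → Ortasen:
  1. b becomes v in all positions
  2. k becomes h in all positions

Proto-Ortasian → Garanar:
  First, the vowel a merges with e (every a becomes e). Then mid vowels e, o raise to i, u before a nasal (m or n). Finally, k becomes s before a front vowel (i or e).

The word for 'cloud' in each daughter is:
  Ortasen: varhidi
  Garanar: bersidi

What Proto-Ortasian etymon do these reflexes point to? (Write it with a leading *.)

Position 2: Ortasen has a, Garanar has e. Ortasen preserves a here (none of its changes turn any other segment into a), so the proto-segment is *a.
Position 1: Ortasen has v, Garanar has b. Garanar preserves b here (none of its changes turn any other segment into b), so the proto-segment is *b.
Position 4: Ortasen has h, Garanar has s. Taking the neighbouring segments as reconstructed: Ortasen h could go back to *k or *h; Garanar s could go back to *k or *s — the one source consistent with every daughter is *k.
Verify the candidate proto-form against each daughter:
Ortasen: start from *barkidi.
  rule 1 (unconditioned shift): barkidi → varkidi
  rule 2 (unconditioned shift): varkidi → varhidi
  ⇒ Ortasen varhidi
Garanar: start from *barkidi.
  rule 1 (vowel merger): barkidi → berkidi
  rule 2: no change — berkidi
  rule 3 (palatalisation): berkidi → bersidi
  ⇒ Garanar bersidi
*barkidi is the unique common source.

*barkidi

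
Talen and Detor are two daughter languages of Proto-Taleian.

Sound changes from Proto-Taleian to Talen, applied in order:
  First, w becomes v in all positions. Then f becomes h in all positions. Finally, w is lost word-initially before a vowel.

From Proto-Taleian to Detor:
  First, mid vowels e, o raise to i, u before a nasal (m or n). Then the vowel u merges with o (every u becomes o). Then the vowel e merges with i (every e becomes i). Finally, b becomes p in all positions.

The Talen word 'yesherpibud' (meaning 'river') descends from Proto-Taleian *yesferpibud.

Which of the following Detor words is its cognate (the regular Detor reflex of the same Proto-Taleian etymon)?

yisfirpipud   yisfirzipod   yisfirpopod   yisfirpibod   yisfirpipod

Detor: *yesferpibud > yesferpibod > yisfirpibod > yisfirpipod  (by vowel merger, vowel merger, unconditioned shift)
The other candidates each miss or misapply at least one Detor change.

yisfirpipod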